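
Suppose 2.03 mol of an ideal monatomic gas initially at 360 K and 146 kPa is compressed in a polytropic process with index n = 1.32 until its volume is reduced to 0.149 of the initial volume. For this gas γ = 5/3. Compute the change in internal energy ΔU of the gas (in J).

7650 J

V₁ = nRT₁/P₁ = 2.03×8.314×360/146 = 41.6 L.
Polytropic n=1.32: T₂ = T₁(V₁/V₂)^(n−1) = 360×(6.71)^0.32 = 662 K; P₂ = P₁(V₁/V₂)^n = 1800 kPa.
For an ideal gas ΔU = nCvΔT with Cv = (3/2)R = 12.5 J/(mol·K).
ΔU = 2.03×12.5×(662−360) = 7650 J.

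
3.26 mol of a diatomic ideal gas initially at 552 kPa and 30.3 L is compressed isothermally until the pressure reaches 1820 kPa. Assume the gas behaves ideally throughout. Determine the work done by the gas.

T₁ = P₁V₁/(nR) = 552×30.3/(3.26×8.314) = 617 K.
Isothermal: T stays 617 K; PV = const ⇒ V₂ = 9.19 L, P₂ = 1820 kPa.
W = nRT ln(V₂/V₁) = 3.26×8.314×617×ln(0.303) = -20000 J.

-20000 J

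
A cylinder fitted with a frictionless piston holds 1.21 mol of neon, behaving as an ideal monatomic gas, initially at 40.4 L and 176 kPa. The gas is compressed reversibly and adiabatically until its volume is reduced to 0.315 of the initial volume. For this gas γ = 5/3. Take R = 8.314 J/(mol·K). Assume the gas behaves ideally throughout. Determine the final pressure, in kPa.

1210 kPa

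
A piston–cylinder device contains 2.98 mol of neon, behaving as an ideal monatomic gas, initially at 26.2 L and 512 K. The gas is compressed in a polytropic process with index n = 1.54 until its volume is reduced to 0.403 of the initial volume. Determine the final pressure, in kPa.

1960 kPa

P₁ = nRT₁/V₁ = 2.98×8.314×512/26.2 = 484 kPa.
Polytropic n=1.54: T₂ = T₁(V₁/V₂)^(n−1) = 512×(2.48)^0.54 = 836 K; P₂ = P₁(V₁/V₂)^n = 1960 kPa.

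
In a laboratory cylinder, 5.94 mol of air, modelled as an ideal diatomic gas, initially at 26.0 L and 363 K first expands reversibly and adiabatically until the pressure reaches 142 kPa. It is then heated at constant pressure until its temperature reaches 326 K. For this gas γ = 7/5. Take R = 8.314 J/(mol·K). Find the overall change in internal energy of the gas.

-4570 J

P₁ = nRT₁/V₁ = 5.94×8.314×363/26.0 = 689 kPa.
Step 1 — Adiabatic: T₂/T₁ = (P₂/P₁)^((γ−1)/γ) ⇒ T₂ = 363×(0.206)^0.286 = 231 K; V₂ = 80.4 L.
ΔU = nCvΔT = 5.94×20.8×(231−363) = -16300 J.
Q = 0 for an adiabatic process, so W = −ΔU = 16300 J.
State after step 1: P = 142 kPa, V = 80.4 L, T = 231 K.
Step 2 — Isobaric: P stays 142 kPa; V/T = const ⇒ T₂ = 326 K, V₂ = 113 L.
W = PΔV = 142×(113−80.4) kPa·L = 4690 J.
ΔU = nCvΔT = 5.94×20.8×(326−231) = 11700 J.
Q = ΔU + W = nCpΔT = 16400 J.
Net over both steps: W = 21000 J, Q = 16400 J, ΔU = -4570 J.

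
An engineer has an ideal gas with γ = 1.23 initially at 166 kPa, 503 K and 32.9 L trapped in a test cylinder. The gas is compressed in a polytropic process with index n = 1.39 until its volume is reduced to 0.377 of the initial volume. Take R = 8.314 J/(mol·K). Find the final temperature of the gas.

Polytropic n=1.39: T₂ = T₁(V₁/V₂)^(n−1) = 503×(2.65)^0.39 = 736 K; P₂ = P₁(V₁/V₂)^n = 644 kPa.

736 K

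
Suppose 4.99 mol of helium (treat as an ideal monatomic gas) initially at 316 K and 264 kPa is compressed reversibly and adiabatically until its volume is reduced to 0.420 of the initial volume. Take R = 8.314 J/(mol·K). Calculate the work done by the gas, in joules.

V₁ = nRT₁/P₁ = 4.99×8.314×316/264 = 49.7 L.
Adiabatic: TV^(γ−1) = const ⇒ T₂ = 316×(2.38)^0.667 = 563 K; PV^γ = const ⇒ P₂ = 1120 kPa.
ΔU = nCvΔT = 4.99×12.5×(563−316) = 15400 J.
Q = 0 for an adiabatic process, so W = −ΔU = -15400 J.

-15400 J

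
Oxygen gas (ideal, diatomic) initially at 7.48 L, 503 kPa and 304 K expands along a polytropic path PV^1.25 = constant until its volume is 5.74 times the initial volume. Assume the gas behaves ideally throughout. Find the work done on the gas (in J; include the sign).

n = P₁V₁/(RT₁) = 503×7.48/(8.314×304) = 1.49 mol.
Polytropic n=1.25: T₂ = T₁(V₁/V₂)^(n−1) = 304×(0.174)^0.25 = 196 K; P₂ = P₁(V₁/V₂)^n = 56.6 kPa.
W = (P₁V₁−P₂V₂)/(n−1) = (503×7.48−56.6×42.9)/0.25 = 5330 J.
Work done on the gas = −W_by = -5330 J.

-5330 J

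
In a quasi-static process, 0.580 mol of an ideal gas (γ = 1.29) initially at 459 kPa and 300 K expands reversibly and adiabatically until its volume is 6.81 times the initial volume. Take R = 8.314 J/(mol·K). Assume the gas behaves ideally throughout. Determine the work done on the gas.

-2130 J

V₁ = nRT₁/P₁ = 0.580×8.314×300/459 = 3.15 L.
Adiabatic: TV^(γ−1) = const ⇒ T₂ = 300×(0.147)^0.290 = 172 K; PV^γ = const ⇒ P₂ = 38.6 kPa.
ΔU = nCvΔT = 0.580×28.7×(172−300) = -2130 J.
Q = 0 for an adiabatic process, so W = −ΔU = 2130 J.
Work done on the gas = −W_by = -2130 J.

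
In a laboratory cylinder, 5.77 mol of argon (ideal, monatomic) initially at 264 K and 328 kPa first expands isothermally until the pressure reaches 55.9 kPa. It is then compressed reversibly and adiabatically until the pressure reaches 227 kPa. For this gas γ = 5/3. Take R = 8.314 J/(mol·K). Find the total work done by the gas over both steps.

8130 J

V₁ = nRT₁/P₁ = 5.77×8.314×264/328 = 38.6 L.
Step 1 — Isothermal: T stays 264 K; PV = const ⇒ V₂ = 227 L, P₂ = 55.9 kPa.
ΔU = 0 (ideal gas, T constant).
W = nRT ln(V₂/V₁) = 5.77×8.314×264×ln(5.87) = 22400 J.
Q = ΔU + W = 22400 J.
State after step 1: P = 55.9 kPa, V = 227 L, T = 264 K.
Step 2 — Adiabatic: T₂/T₁ = (P₂/P₁)^((γ−1)/γ) ⇒ T₂ = 264×(4.06)^0.400 = 462 K; V₂ = 97.7 L.
ΔU = nCvΔT = 5.77×12.5×(462−264) = 14300 J.
Q = 0 for an adiabatic process, so W = −ΔU = -14300 J.
Net over both steps: W = 8130 J, Q = 22400 J, ΔU = 14300 J.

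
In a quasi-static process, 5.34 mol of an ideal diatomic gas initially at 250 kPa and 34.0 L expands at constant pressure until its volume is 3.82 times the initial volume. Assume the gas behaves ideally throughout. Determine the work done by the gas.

T₁ = P₁V₁/(nR) = 250×34.0/(5.34×8.314) = 191 K.
Isobaric: P stays 250 kPa; V/T = const ⇒ T₂ = 731 K, V₂ = 130 L.
W = PΔV = 250×(130−34.0) kPa·L = 24000 J.

24000 J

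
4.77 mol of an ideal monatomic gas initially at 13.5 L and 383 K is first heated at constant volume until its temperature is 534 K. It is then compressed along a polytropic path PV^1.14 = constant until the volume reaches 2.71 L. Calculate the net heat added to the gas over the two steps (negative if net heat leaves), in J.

-21100 J

P₁ = nRT₁/V₁ = 4.77×8.314×383/13.5 = 1130 kPa.
Step 1 — Isochoric: V stays 13.5 L; P/T = const ⇒ T₂ = 534 K, P₂ = 1570 kPa.
W = 0 (no volume change).
ΔU = nCvΔT = 4.77×12.5×(534−383) = 8980 J.
Q = ΔU = 8980 J.
State after step 1: P = 1570 kPa, V = 13.5 L, T = 534 K.
Step 2 — Polytropic n=1.14: T₂ = T₁(V₁/V₂)^(n−1) = 534×(4.98)^0.14 = 669 K; P₂ = P₁(V₁/V₂)^n = 9780 kPa.
W = (P₁V₁−P₂V₂)/(n−1) = (1570×13.5−9780×2.71)/0.14 = -38100 J.
ΔU = nCvΔT = 4.77×12.5×(669−534) = 8010 J.
Q = ΔU + W = -30100 J.
Net over both steps: W = -38100 J, Q = -21100 J, ΔU = 17000 J.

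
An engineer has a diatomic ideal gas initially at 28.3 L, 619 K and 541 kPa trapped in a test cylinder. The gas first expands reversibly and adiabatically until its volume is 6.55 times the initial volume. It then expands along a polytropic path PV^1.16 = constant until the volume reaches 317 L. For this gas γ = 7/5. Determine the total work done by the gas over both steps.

23900 J

n = P₁V₁/(RT₁) = 541×28.3/(8.314×619) = 2.97 mol.
Step 1 — Adiabatic: TV^(γ−1) = const ⇒ T₂ = 619×(0.153)^0.400 = 292 K; PV^γ = const ⇒ P₂ = 38.9 kPa.
ΔU = nCvΔT = 2.97×20.8×(292−619) = -20200 J.
Q = 0 for an adiabatic process, so W = −ΔU = 20200 J.
State after step 1: P = 38.9 kPa, V = 185 L, T = 292 K.
Step 2 — Polytropic n=1.16: T₂ = T₁(V₁/V₂)^(n−1) = 292×(0.585)^0.16 = 268 K; P₂ = P₁(V₁/V₂)^n = 20.9 kPa.
W = (P₁V₁−P₂V₂)/(n−1) = (38.9×185−20.9×317)/0.16 = 3710 J.
ΔU = nCvΔT = 2.97×20.8×(268−292) = -1480 J.
Q = ΔU + W = 2230 J.
Net over both steps: W = 23900 J, Q = 2230 J, ΔU = -21700 J.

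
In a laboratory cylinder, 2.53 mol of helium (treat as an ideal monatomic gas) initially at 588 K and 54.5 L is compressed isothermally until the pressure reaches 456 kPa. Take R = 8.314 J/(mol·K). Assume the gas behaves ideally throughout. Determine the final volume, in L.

P₁ = nRT₁/V₁ = 2.53×8.314×588/54.5 = 227 kPa.
Isothermal: T stays 588 K; PV = const ⇒ V₂ = 27.1 L, P₂ = 456 kPa.

27.1 L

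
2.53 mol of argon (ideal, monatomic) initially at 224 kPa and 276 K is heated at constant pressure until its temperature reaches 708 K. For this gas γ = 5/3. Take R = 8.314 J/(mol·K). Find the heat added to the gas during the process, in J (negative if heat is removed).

V₁ = nRT₁/P₁ = 2.53×8.314×276/224 = 25.9 L.
Isobaric: P stays 224 kPa; V/T = const ⇒ T₂ = 708 K, V₂ = 66.5 L.
W = PΔV = 224×(66.5−25.9) kPa·L = 9090 J.
ΔU = nCvΔT = 2.53×12.5×(708−276) = 13600 J.
Q = ΔU + W = nCpΔT = 22700 J.

22700 J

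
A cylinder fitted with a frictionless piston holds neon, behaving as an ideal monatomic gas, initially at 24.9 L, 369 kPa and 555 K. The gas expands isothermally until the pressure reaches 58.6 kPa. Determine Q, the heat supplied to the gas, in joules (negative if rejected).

n = P₁V₁/(RT₁) = 369×24.9/(8.314×555) = 1.99 mol.
Isothermal: T stays 555 K; PV = const ⇒ V₂ = 157 L, P₂ = 58.6 kPa.
ΔU = 0 (ideal gas, T constant).
W = nRT ln(V₂/V₁) = 1.99×8.314×555×ln(6.30) = 16900 J.
Q = ΔU + W = 16900 J.

16900 J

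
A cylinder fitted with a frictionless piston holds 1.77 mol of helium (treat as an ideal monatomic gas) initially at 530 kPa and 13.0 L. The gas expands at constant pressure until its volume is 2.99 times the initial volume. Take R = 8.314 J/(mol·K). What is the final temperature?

T₁ = P₁V₁/(nR) = 530×13.0/(1.77×8.314) = 468 K.
Isobaric: P stays 530 kPa; V/T = const ⇒ T₂ = 1400 K, V₂ = 38.9 L.

1400 K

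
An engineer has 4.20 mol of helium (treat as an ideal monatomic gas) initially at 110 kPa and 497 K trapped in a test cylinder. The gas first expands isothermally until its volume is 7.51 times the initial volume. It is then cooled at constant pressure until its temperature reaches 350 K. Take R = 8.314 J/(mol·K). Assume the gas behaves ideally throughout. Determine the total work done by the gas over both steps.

29900 J

V₁ = nRT₁/P₁ = 4.20×8.314×497/110 = 158 L.
Step 1 — Isothermal: T stays 497 K; PV = const ⇒ V₂ = 1180 L, P₂ = 14.6 kPa.
ΔU = 0 (ideal gas, T constant).
W = nRT ln(V₂/V₁) = 4.20×8.314×497×ln(7.51) = 35000 J.
Q = ΔU + W = 35000 J.
State after step 1: P = 14.6 kPa, V = 1180 L, T = 497 K.
Step 2 — Isobaric: P stays 14.6 kPa; V/T = const ⇒ T₂ = 350 K, V₂ = 834 L.
W = PΔV = 14.6×(834−1180) kPa·L = -5130 J.
ΔU = nCvΔT = 4.20×12.5×(350−497) = -7700 J.
Q = ΔU + W = nCpΔT = -12800 J.
Net over both steps: W = 29900 J, Q = 22200 J, ΔU = -7700 J.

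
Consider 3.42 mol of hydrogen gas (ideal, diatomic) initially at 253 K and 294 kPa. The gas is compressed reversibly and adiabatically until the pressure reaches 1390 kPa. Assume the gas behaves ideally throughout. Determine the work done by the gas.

-10000 J

V₁ = nRT₁/P₁ = 3.42×8.314×253/294 = 24.5 L.
Adiabatic: T₂/T₁ = (P₂/P₁)^((γ−1)/γ) ⇒ T₂ = 253×(4.73)^0.286 = 394 K; V₂ = 8.07 L.
ΔU = nCvΔT = 3.42×20.8×(394−253) = 10000 J.
Q = 0 for an adiabatic process, so W = −ΔU = -10000 J.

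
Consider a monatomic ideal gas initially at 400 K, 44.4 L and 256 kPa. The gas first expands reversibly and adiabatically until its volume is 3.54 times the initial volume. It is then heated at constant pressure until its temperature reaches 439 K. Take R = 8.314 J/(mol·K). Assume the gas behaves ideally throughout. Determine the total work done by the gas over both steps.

17300 J

n = P₁V₁/(RT₁) = 256×44.4/(8.314×400) = 3.42 mol.
Step 1 — Adiabatic: TV^(γ−1) = const ⇒ T₂ = 400×(0.282)^0.667 = 172 K; PV^γ = const ⇒ P₂ = 31.1 kPa.
ΔU = nCvΔT = 3.42×12.5×(172−400) = -9710 J.
Q = 0 for an adiabatic process, so W = −ΔU = 9710 J.
State after step 1: P = 31.1 kPa, V = 157 L, T = 172 K.
Step 2 — Isobaric: P stays 31.1 kPa; V/T = const ⇒ T₂ = 439 K, V₂ = 401 L.
W = PΔV = 31.1×(401−157) kPa·L = 7580 J.
ΔU = nCvΔT = 3.42×12.5×(439−172) = 11400 J.
Q = ΔU + W = nCpΔT = 19000 J.
Net over both steps: W = 17300 J, Q = 19000 J, ΔU = 1660 J.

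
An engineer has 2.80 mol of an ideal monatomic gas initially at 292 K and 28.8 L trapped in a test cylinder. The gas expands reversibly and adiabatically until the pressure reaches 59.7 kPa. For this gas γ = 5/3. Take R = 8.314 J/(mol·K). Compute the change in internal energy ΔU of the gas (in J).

P₁ = nRT₁/V₁ = 2.80×8.314×292/28.8 = 236 kPa.
Adiabatic: T₂/T₁ = (P₂/P₁)^((γ−1)/γ) ⇒ T₂ = 292×(0.253)^0.400 = 168 K; V₂ = 65.7 L.
For an ideal gas ΔU = nCvΔT with Cv = (3/2)R = 12.5 J/(mol·K).
ΔU = 2.80×12.5×(168−292) = -4310 J.

-4310 J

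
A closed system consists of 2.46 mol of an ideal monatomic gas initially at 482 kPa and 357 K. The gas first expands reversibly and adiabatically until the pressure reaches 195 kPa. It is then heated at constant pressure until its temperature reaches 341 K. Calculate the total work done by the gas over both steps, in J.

V₁ = nRT₁/P₁ = 2.46×8.314×357/482 = 15.1 L.
Step 1 — Adiabatic: T₂/T₁ = (P₂/P₁)^((γ−1)/γ) ⇒ T₂ = 357×(0.405)^0.400 = 249 K; V₂ = 26.1 L.
ΔU = nCvΔT = 2.46×12.5×(249−357) = -3330 J.
Q = 0 for an adiabatic process, so W = −ΔU = 3330 J.
State after step 1: P = 195 kPa, V = 26.1 L, T = 249 K.
Step 2 — Isobaric: P stays 195 kPa; V/T = const ⇒ T₂ = 341 K, V₂ = 35.8 L.
W = PΔV = 195×(35.8−26.1) kPa·L = 1890 J.
ΔU = nCvΔT = 2.46×12.5×(341−249) = 2840 J.
Q = ΔU + W = nCpΔT = 4730 J.
Net over both steps: W = 5220 J, Q = 4730 J, ΔU = -491 J.

5220 J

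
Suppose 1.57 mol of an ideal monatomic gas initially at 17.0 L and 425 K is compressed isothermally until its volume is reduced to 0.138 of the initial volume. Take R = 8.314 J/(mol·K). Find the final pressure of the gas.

2360 kPa

P₁ = nRT₁/V₁ = 1.57×8.314×425/17.0 = 326 kPa.
Isothermal: T stays 425 K; PV = const ⇒ V₂ = 2.35 L, P₂ = 2360 kPa.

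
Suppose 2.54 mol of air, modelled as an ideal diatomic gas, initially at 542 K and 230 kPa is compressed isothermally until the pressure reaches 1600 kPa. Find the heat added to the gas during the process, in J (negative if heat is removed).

-22200 J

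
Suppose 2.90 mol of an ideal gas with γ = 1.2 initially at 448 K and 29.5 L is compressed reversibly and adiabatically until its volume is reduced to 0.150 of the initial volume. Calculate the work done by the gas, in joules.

P₁ = nRT₁/V₁ = 2.90×8.314×448/29.5 = 366 kPa.
Adiabatic: TV^(γ−1) = const ⇒ T₂ = 448×(6.67)^0.200 = 655 K; PV^γ = const ⇒ P₂ = 3570 kPa.
ΔU = nCvΔT = 2.90×41.6×(655−448) = 24900 J.
Q = 0 for an adiabatic process, so W = −ΔU = -24900 J.

-24900 J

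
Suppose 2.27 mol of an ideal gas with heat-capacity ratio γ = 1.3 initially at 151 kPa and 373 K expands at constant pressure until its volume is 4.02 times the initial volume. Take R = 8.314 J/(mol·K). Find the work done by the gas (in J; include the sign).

21300 J

V₁ = nRT₁/P₁ = 2.27×8.314×373/151 = 46.6 L.
Isobaric: P stays 151 kPa; V/T = const ⇒ T₂ = 1500 K, V₂ = 187 L.
W = PΔV = 151×(187−46.6) kPa·L = 21300 J.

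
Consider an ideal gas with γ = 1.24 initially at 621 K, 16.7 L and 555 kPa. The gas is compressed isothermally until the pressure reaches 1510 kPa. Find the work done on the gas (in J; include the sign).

n = P₁V₁/(RT₁) = 555×16.7/(8.314×621) = 1.80 mol.
Isothermal: T stays 621 K; PV = const ⇒ V₂ = 6.14 L, P₂ = 1510 kPa.
W = nRT ln(V₂/V₁) = 1.80×8.314×621×ln(0.368) = -9280 J.
Work done on the gas = −W_by = 9280 J.

9280 J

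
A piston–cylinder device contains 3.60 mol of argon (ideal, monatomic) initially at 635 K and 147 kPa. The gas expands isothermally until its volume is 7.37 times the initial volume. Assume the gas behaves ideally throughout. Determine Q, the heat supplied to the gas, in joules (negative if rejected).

38000 J

V₁ = nRT₁/P₁ = 3.60×8.314×635/147 = 129 L.
Isothermal: T stays 635 K; PV = const ⇒ V₂ = 953 L, P₂ = 19.9 kPa.
ΔU = 0 (ideal gas, T constant).
W = nRT ln(V₂/V₁) = 3.60×8.314×635×ln(7.37) = 38000 J.
Q = ΔU + W = 38000 J.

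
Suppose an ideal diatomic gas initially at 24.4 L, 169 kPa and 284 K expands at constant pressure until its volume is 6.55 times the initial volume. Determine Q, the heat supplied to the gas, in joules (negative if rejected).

n = P₁V₁/(RT₁) = 169×24.4/(8.314×284) = 1.75 mol.
Isobaric: P stays 169 kPa; V/T = const ⇒ T₂ = 1860 K, V₂ = 160 L.
W = PΔV = 169×(160−24.4) kPa·L = 22900 J.
ΔU = nCvΔT = 1.75×20.8×(1860−284) = 57200 J.
Q = ΔU + W = nCpΔT = 80100 J.

80100 J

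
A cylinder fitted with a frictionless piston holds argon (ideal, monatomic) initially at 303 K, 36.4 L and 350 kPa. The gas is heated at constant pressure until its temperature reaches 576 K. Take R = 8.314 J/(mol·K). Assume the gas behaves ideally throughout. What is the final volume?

69.2 L

Isobaric: P stays 350 kPa; V/T = const ⇒ T₂ = 576 K, V₂ = 69.2 L.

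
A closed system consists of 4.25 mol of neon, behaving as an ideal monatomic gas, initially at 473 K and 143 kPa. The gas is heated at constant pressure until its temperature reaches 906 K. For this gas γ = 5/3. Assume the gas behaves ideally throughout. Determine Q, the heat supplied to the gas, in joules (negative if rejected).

V₁ = nRT₁/P₁ = 4.25×8.314×473/143 = 117 L.
Isobaric: P stays 143 kPa; V/T = const ⇒ T₂ = 906 K, V₂ = 224 L.
W = PΔV = 143×(224−117) kPa·L = 15300 J.
ΔU = nCvΔT = 4.25×12.5×(906−473) = 22900 J.
Q = ΔU + W = nCpΔT = 38200 J.

38200 J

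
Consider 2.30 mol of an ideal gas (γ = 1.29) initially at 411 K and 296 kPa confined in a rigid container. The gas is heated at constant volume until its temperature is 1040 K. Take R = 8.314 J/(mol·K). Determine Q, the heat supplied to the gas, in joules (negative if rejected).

41500 J

V₁ = nRT₁/P₁ = 2.30×8.314×411/296 = 26.6 L.
Isochoric: V stays 26.6 L; P/T = const ⇒ T₂ = 1040 K, P₂ = 749 kPa.
W = 0 (no volume change).
ΔU = nCvΔT = 2.30×28.7×(1040−411) = 41500 J.
Q = ΔU = 41500 J.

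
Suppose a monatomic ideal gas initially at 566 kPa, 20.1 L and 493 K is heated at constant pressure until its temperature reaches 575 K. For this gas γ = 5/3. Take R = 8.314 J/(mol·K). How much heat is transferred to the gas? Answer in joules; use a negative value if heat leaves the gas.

4730 J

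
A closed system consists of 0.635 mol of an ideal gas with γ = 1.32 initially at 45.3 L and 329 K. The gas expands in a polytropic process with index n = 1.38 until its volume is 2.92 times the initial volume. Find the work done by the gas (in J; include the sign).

1530 J

P₁ = nRT₁/V₁ = 0.635×8.314×329/45.3 = 38.3 kPa.
Polytropic n=1.38: T₂ = T₁(V₁/V₂)^(n−1) = 329×(0.342)^0.38 = 219 K; P₂ = P₁(V₁/V₂)^n = 8.74 kPa.
W = (P₁V₁−P₂V₂)/(n−1) = (38.3×45.3−8.74×132)/0.38 = 1530 J.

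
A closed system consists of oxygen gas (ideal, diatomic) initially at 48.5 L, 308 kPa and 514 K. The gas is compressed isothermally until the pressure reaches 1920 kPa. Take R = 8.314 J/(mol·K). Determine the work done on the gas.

27300 J

n = P₁V₁/(RT₁) = 308×48.5/(8.314×514) = 3.50 mol.
Isothermal: T stays 514 K; PV = const ⇒ V₂ = 7.78 L, P₂ = 1920 kPa.
W = nRT ln(V₂/V₁) = 3.50×8.314×514×ln(0.160) = -27300 J.
Work done on the gas = −W_by = 27300 J.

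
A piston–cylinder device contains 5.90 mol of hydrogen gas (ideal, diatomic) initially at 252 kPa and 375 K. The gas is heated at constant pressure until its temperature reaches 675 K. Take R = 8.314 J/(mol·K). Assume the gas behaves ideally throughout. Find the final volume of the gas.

131 L

V₁ = nRT₁/P₁ = 5.90×8.314×375/252 = 73.0 L.
Isobaric: P stays 252 kPa; V/T = const ⇒ T₂ = 675 K, V₂ = 131 L.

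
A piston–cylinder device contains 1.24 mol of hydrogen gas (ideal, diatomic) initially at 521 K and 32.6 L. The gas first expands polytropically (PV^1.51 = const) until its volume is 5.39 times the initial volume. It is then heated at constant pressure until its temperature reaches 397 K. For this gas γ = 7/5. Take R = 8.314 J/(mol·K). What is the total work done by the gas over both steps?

P₁ = nRT₁/V₁ = 1.24×8.314×521/32.6 = 165 kPa.
Step 1 — Polytropic n=1.51: T₂ = T₁(V₁/V₂)^(n−1) = 521×(0.186)^0.51 = 221 K; P₂ = P₁(V₁/V₂)^n = 12.9 kPa.
W = (P₁V₁−P₂V₂)/(n−1) = (165×32.6−12.9×176)/0.51 = 6070 J.
ΔU = nCvΔT = 1.24×20.8×(221−521) = -7740 J.
Q = ΔU + W = -1670 J.
State after step 1: P = 12.9 kPa, V = 176 L, T = 221 K.
Step 2 — Isobaric: P stays 12.9 kPa; V/T = const ⇒ T₂ = 397 K, V₂ = 316 L.
W = PΔV = 12.9×(316−176) kPa·L = 1820 J.
ΔU = nCvΔT = 1.24×20.8×(397−221) = 4540 J.
Q = ΔU + W = nCpΔT = 6360 J.
Net over both steps: W = 7890 J, Q = 4690 J, ΔU = -3200 J.

7890 J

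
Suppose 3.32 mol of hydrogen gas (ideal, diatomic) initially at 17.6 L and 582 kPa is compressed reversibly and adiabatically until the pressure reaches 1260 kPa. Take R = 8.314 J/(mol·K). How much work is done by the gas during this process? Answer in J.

-6320 J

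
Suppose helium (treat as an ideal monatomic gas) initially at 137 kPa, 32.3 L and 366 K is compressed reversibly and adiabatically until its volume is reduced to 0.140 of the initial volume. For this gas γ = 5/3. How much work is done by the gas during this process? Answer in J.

n = P₁V₁/(RT₁) = 137×32.3/(8.314×366) = 1.45 mol.
Adiabatic: TV^(γ−1) = const ⇒ T₂ = 366×(7.14)^0.667 = 1360 K; PV^γ = const ⇒ P₂ = 3630 kPa.
ΔU = nCvΔT = 1.45×12.5×(1360−366) = 18000 J.
Q = 0 for an adiabatic process, so W = −ΔU = -18000 J.

-18000 J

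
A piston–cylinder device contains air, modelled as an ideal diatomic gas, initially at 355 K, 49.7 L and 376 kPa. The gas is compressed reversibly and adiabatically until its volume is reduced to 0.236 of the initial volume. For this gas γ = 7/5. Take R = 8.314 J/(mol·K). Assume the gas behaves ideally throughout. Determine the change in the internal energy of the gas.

36500 J

n = P₁V₁/(RT₁) = 376×49.7/(8.314×355) = 6.33 mol.
Adiabatic: TV^(γ−1) = const ⇒ T₂ = 355×(4.24)^0.400 = 633 K; PV^γ = const ⇒ P₂ = 2840 kPa.
For an ideal gas ΔU = nCvΔT with Cv = (5/2)R = 20.8 J/(mol·K).
ΔU = 6.33×20.8×(633−355) = 36500 J.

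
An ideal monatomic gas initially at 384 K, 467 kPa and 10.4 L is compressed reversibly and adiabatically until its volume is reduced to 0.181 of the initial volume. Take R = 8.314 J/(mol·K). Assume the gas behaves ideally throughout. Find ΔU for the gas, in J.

n = P₁V₁/(RT₁) = 467×10.4/(8.314×384) = 1.52 mol.
Adiabatic: TV^(γ−1) = const ⇒ T₂ = 384×(5.52)^0.667 = 1200 K; PV^γ = const ⇒ P₂ = 8060 kPa.
For an ideal gas ΔU = nCvΔT with Cv = (3/2)R = 12.5 J/(mol·K).
ΔU = 1.52×12.5×(1200−384) = 15500 J.

15500 J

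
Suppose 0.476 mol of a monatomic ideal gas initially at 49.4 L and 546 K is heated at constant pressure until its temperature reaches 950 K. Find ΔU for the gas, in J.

P₁ = nRT₁/V₁ = 0.476×8.314×546/49.4 = 43.7 kPa.
Isobaric: P stays 43.7 kPa; V/T = const ⇒ T₂ = 950 K, V₂ = 86.0 L.
For an ideal gas ΔU = nCvΔT with Cv = (3/2)R = 12.5 J/(mol·K).
ΔU = 0.476×12.5×(950−546) = 2400 J.

2400 J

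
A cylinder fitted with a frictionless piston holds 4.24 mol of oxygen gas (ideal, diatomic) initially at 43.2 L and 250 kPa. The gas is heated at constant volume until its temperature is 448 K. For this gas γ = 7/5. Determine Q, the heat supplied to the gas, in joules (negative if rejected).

T₁ = P₁V₁/(nR) = 250×43.2/(4.24×8.314) = 306 K.
Isochoric: V stays 43.2 L; P/T = const ⇒ T₂ = 448 K, P₂ = 366 kPa.
W = 0 (no volume change).
ΔU = nCvΔT = 4.24×20.8×(448−306) = 12500 J.
Q = ΔU = 12500 J.

12500 J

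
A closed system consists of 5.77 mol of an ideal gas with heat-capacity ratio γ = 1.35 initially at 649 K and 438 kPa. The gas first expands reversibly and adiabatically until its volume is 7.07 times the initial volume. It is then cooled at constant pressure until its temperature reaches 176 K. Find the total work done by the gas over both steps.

V₁ = nRT₁/P₁ = 5.77×8.314×649/438 = 71.1 L.
Step 1 — Adiabatic: TV^(γ−1) = const ⇒ T₂ = 649×(0.141)^0.350 = 327 K; PV^γ = const ⇒ P₂ = 31.2 kPa.
ΔU = nCvΔT = 5.77×23.8×(327−649) = -44100 J.
Q = 0 for an adiabatic process, so W = −ΔU = 44100 J.
State after step 1: P = 31.2 kPa, V = 503 L, T = 327 K.
Step 2 — Isobaric: P stays 31.2 kPa; V/T = const ⇒ T₂ = 176 K, V₂ = 270 L.
W = PΔV = 31.2×(270−503) kPa·L = -7260 J.
ΔU = nCvΔT = 5.77×23.8×(176−327) = -20700 J.
Q = ΔU + W = nCpΔT = -28000 J.
Net over both steps: W = 36800 J, Q = -28000 J, ΔU = -64800 J.

36800 J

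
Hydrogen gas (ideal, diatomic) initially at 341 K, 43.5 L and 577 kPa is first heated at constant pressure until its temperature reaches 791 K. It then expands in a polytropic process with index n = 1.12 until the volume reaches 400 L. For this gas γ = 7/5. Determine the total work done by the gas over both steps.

n = P₁V₁/(RT₁) = 577×43.5/(8.314×341) = 8.85 mol.
Step 1 — Isobaric: P stays 577 kPa; V/T = const ⇒ T₂ = 791 K, V₂ = 101 L.
W = PΔV = 577×(101−43.5) kPa·L = 33100 J.
ΔU = nCvΔT = 8.85×20.8×(791−341) = 82800 J.
Q = ΔU + W = nCpΔT = 116000 J.
State after step 1: P = 577 kPa, V = 101 L, T = 791 K.
Step 2 — Polytropic n=1.12: T₂ = T₁(V₁/V₂)^(n−1) = 791×(0.252)^0.12 = 670 K; P₂ = P₁(V₁/V₂)^n = 123 kPa.
W = (P₁V₁−P₂V₂)/(n−1) = (577×101−123×400)/0.12 = 73900 J.
ΔU = nCvΔT = 8.85×20.8×(670−791) = -22200 J.
Q = ΔU + W = 51700 J.
Net over both steps: W = 107000 J, Q = 168000 J, ΔU = 60600 J.

107000 J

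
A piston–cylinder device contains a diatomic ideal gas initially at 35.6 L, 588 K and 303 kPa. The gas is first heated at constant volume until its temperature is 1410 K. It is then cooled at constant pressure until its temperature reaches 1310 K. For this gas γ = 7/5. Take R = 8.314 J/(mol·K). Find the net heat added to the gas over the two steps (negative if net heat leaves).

n = P₁V₁/(RT₁) = 303×35.6/(8.314×588) = 2.21 mol.
Step 1 — Isochoric: V stays 35.6 L; P/T = const ⇒ T₂ = 1410 K, P₂ = 727 kPa.
W = 0 (no volume change).
ΔU = nCvΔT = 2.21×20.8×(1410−588) = 37700 J.
Q = ΔU = 37700 J.
State after step 1: P = 727 kPa, V = 35.6 L, T = 1410 K.
Step 2 — Isobaric: P stays 727 kPa; V/T = const ⇒ T₂ = 1310 K, V₂ = 33.1 L.
W = PΔV = 727×(33.1−35.6) kPa·L = -1830 J.
ΔU = nCvΔT = 2.21×20.8×(1310−1410) = -4590 J.
Q = ΔU + W = nCpΔT = -6420 J.
Net over both steps: W = -1830 J, Q = 31300 J, ΔU = 33100 J.

31300 J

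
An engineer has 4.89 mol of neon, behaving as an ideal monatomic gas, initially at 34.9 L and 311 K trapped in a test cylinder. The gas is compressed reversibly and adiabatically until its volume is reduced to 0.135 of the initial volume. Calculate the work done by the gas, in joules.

-53100 J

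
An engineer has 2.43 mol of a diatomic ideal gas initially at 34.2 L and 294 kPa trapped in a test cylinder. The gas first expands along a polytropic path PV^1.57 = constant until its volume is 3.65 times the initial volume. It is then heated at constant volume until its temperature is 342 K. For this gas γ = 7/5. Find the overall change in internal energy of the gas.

T₁ = P₁V₁/(nR) = 294×34.2/(2.43×8.314) = 498 K.
Step 1 — Polytropic n=1.57: T₂ = T₁(V₁/V₂)^(n−1) = 498×(0.274)^0.57 = 238 K; P₂ = P₁(V₁/V₂)^n = 38.5 kPa.
W = (P₁V₁−P₂V₂)/(n−1) = (294×34.2−38.5×125)/0.57 = 9210 J.
ΔU = nCvΔT = 2.43×20.8×(238−498) = -13100 J.
Q = ΔU + W = -3910 J.
State after step 1: P = 38.5 kPa, V = 125 L, T = 238 K.
Step 2 — Isochoric: V stays 125 L; P/T = const ⇒ T₂ = 342 K, P₂ = 55.4 kPa.
W = 0 (no volume change).
ΔU = nCvΔT = 2.43×20.8×(342−238) = 5260 J.
Q = ΔU = 5260 J.
Net over both steps: W = 9210 J, Q = 1340 J, ΔU = -7860 J.

-7860 J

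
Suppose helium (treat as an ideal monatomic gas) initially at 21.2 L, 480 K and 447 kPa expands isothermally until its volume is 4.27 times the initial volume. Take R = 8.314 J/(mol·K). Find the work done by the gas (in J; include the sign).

n = P₁V₁/(RT₁) = 447×21.2/(8.314×480) = 2.37 mol.
Isothermal: T stays 480 K; PV = const ⇒ V₂ = 90.5 L, P₂ = 105 kPa.
W = nRT ln(V₂/V₁) = 2.37×8.314×480×ln(4.27) = 13800 J.

13800 J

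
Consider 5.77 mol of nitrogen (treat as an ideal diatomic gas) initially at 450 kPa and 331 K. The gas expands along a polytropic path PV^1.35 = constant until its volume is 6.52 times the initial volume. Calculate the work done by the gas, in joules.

V₁ = nRT₁/P₁ = 5.77×8.314×331/450 = 35.3 L.
Polytropic n=1.35: T₂ = T₁(V₁/V₂)^(n−1) = 331×(0.153)^0.35 = 172 K; P₂ = P₁(V₁/V₂)^n = 35.8 kPa.
W = (P₁V₁−P₂V₂)/(n−1) = (450×35.3−35.8×230)/0.35 = 21800 J.

21800 J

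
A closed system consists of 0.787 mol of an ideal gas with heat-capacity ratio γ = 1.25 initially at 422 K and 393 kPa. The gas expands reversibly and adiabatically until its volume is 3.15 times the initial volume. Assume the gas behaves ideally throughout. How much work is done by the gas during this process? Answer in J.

2750 J

V₁ = nRT₁/P₁ = 0.787×8.314×422/393 = 7.03 L.
Adiabatic: TV^(γ−1) = const ⇒ T₂ = 422×(0.317)^0.250 = 317 K; PV^γ = const ⇒ P₂ = 93.6 kPa.
ΔU = nCvΔT = 0.787×33.3×(317−422) = -2750 J.
Q = 0 for an adiabatic process, so W = −ΔU = 2750 J.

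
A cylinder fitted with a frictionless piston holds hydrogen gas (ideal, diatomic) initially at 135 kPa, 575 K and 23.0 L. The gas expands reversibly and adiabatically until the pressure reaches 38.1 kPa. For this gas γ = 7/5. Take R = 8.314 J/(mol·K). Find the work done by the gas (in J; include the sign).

n = P₁V₁/(RT₁) = 135×23.0/(8.314×575) = 0.650 mol.
Adiabatic: T₂/T₁ = (P₂/P₁)^((γ−1)/γ) ⇒ T₂ = 575×(0.282)^0.286 = 401 K; V₂ = 56.8 L.
ΔU = nCvΔT = 0.650×20.8×(401−575) = -2350 J.
Q = 0 for an adiabatic process, so W = −ΔU = 2350 J.

2350 J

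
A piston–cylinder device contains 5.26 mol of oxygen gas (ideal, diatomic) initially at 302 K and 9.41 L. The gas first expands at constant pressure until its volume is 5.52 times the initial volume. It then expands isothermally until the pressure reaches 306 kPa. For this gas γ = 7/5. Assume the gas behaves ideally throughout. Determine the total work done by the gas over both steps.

171000 J

P₁ = nRT₁/V₁ = 5.26×8.314×302/9.41 = 1400 kPa.
Step 1 — Isobaric: P stays 1400 kPa; V/T = const ⇒ T₂ = 1670 K, V₂ = 51.9 L.
W = PΔV = 1400×(51.9−9.41) kPa·L = 59700 J.
ΔU = nCvΔT = 5.26×20.8×(1670−302) = 149000 J.
Q = ΔU + W = nCpΔT = 209000 J.
State after step 1: P = 1400 kPa, V = 51.9 L, T = 1670 K.
Step 2 — Isothermal: T stays 1670 K; PV = const ⇒ V₂ = 238 L, P₂ = 306 kPa.
ΔU = 0 (ideal gas, T constant).
W = nRT ln(V₂/V₁) = 5.26×8.314×1670×ln(4.59) = 111000 J.
Q = ΔU + W = 111000 J.
Net over both steps: W = 171000 J, Q = 320000 J, ΔU = 149000 J.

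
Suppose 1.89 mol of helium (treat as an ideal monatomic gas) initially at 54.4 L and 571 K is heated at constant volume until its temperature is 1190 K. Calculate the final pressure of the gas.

344 kPa

P₁ = nRT₁/V₁ = 1.89×8.314×571/54.4 = 165 kPa.
Isochoric: V stays 54.4 L; P/T = const ⇒ T₂ = 1190 K, P₂ = 344 kPa.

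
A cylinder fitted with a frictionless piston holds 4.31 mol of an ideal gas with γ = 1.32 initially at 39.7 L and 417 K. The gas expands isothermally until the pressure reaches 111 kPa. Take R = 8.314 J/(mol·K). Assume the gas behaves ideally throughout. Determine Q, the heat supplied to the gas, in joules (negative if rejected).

P₁ = nRT₁/V₁ = 4.31×8.314×417/39.7 = 376 kPa.
Isothermal: T stays 417 K; PV = const ⇒ V₂ = 135 L, P₂ = 111 kPa.
ΔU = 0 (ideal gas, T constant).
W = nRT ln(V₂/V₁) = 4.31×8.314×417×ln(3.39) = 18200 J.
Q = ΔU + W = 18200 J.

18200 J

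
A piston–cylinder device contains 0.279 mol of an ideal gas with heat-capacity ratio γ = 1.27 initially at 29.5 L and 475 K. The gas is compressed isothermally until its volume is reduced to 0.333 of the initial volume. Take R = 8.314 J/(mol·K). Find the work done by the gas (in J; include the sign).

P₁ = nRT₁/V₁ = 0.279×8.314×475/29.5 = 37.3 kPa.
Isothermal: T stays 475 K; PV = const ⇒ V₂ = 9.82 L, P₂ = 112 kPa.
W = nRT ln(V₂/V₁) = 0.279×8.314×475×ln(0.333) = -1210 J.

-1210 J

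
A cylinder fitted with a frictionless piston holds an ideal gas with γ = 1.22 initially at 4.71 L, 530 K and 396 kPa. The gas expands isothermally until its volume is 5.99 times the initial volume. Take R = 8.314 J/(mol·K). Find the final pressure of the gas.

66.1 kPa

Isothermal: T stays 530 K; PV = const ⇒ V₂ = 28.2 L, P₂ = 66.1 kPa.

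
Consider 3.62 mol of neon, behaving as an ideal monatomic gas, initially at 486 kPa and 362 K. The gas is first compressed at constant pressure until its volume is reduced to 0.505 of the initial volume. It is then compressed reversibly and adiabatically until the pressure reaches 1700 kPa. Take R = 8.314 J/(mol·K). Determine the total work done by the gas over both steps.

-10800 J

V₁ = nRT₁/P₁ = 3.62×8.314×362/486 = 22.4 L.
Step 1 — Isobaric: P stays 486 kPa; V/T = const ⇒ T₂ = 183 K, V₂ = 11.3 L.
W = PΔV = 486×(11.3−22.4) kPa·L = -5390 J.
ΔU = nCvΔT = 3.62×12.5×(183−362) = -8090 J.
Q = ΔU + W = nCpΔT = -13500 J.
State after step 1: P = 486 kPa, V = 11.3 L, T = 183 K.
Step 2 — Adiabatic: T₂/T₁ = (P₂/P₁)^((γ−1)/γ) ⇒ T₂ = 183×(3.50)^0.400 = 302 K; V₂ = 5.34 L.
ΔU = nCvΔT = 3.62×12.5×(302−183) = 5370 J.
Q = 0 for an adiabatic process, so W = −ΔU = -5370 J.
Net over both steps: W = -10800 J, Q = -13500 J, ΔU = -2720 J.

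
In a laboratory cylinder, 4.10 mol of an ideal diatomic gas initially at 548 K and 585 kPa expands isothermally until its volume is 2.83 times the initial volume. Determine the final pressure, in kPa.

V₁ = nRT₁/P₁ = 4.10×8.314×548/585 = 31.9 L.
Isothermal: T stays 548 K; PV = const ⇒ V₂ = 90.4 L, P₂ = 207 kPa.

207 kPa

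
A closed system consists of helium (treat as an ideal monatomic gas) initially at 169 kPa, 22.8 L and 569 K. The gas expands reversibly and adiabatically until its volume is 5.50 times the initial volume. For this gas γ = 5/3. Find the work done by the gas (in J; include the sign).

3920 J

n = P₁V₁/(RT₁) = 169×22.8/(8.314×569) = 0.815 mol.
Adiabatic: TV^(γ−1) = const ⇒ T₂ = 569×(0.182)^0.667 = 183 K; PV^γ = const ⇒ P₂ = 9.86 kPa.
ΔU = nCvΔT = 0.815×12.5×(183−569) = -3920 J.
Q = 0 for an adiabatic process, so W = −ΔU = 3920 J.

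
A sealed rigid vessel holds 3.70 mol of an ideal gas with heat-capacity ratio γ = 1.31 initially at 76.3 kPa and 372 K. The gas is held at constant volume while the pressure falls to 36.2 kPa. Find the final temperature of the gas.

V₁ = nRT₁/P₁ = 3.70×8.314×372/76.3 = 150 L.
Isochoric: V stays 150 L; P/T = const ⇒ T₂ = 176 K, P₂ = 36.2 kPa.

176 K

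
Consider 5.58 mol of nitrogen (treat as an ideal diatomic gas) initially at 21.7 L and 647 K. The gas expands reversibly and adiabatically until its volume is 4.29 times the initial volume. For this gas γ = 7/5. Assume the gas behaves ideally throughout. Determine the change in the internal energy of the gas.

-33100 J

P₁ = nRT₁/V₁ = 5.58×8.314×647/21.7 = 1380 kPa.
Adiabatic: TV^(γ−1) = const ⇒ T₂ = 647×(0.233)^0.400 = 361 K; PV^γ = const ⇒ P₂ = 180 kPa.
For an ideal gas ΔU = nCvΔT with Cv = (5/2)R = 20.8 J/(mol·K).
ΔU = 5.58×20.8×(361−647) = -33100 J.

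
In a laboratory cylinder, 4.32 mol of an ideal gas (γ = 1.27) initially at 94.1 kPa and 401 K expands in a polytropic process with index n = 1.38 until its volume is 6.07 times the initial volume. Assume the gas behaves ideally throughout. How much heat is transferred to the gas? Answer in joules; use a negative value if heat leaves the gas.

V₁ = nRT₁/P₁ = 4.32×8.314×401/94.1 = 153 L.
Polytropic n=1.38: T₂ = T₁(V₁/V₂)^(n−1) = 401×(0.165)^0.38 = 202 K; P₂ = P₁(V₁/V₂)^n = 7.81 kPa.
W = (P₁V₁−P₂V₂)/(n−1) = (94.1×153−7.81×929)/0.38 = 18800 J.
ΔU = nCvΔT = 4.32×30.8×(202−401) = -26500 J.
Q = ΔU + W = -7660 J.

-7660 J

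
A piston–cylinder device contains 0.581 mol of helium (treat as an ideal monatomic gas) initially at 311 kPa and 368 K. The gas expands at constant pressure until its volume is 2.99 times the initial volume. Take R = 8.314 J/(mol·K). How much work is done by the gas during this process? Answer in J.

3540 J

V₁ = nRT₁/P₁ = 0.581×8.314×368/311 = 5.72 L.
Isobaric: P stays 311 kPa; V/T = const ⇒ T₂ = 1100 K, V₂ = 17.1 L.
W = PΔV = 311×(17.1−5.72) kPa·L = 3540 J.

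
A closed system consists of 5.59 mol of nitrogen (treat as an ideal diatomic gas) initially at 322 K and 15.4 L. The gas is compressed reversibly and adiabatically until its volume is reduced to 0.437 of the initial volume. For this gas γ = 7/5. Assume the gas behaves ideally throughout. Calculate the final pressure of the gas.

3100 kPa

P₁ = nRT₁/V₁ = 5.59×8.314×322/15.4 = 972 kPa.
Adiabatic: TV^(γ−1) = const ⇒ T₂ = 322×(2.29)^0.400 = 448 K; PV^γ = const ⇒ P₂ = 3100 kPa.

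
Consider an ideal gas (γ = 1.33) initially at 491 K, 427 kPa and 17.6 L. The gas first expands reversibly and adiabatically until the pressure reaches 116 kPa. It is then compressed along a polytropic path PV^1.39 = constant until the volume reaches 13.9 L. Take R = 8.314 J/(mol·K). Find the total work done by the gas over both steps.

-2170 J

n = P₁V₁/(RT₁) = 427×17.6/(8.314×491) = 1.84 mol.
Step 1 — Adiabatic: T₂/T₁ = (P₂/P₁)^((γ−1)/γ) ⇒ T₂ = 491×(0.272)^0.248 = 355 K; V₂ = 46.9 L.
ΔU = nCvΔT = 1.84×25.2×(355−491) = -6290 J.
Q = 0 for an adiabatic process, so W = −ΔU = 6290 J.
State after step 1: P = 116 kPa, V = 46.9 L, T = 355 K.
Step 2 — Polytropic n=1.39: T₂ = T₁(V₁/V₂)^(n−1) = 355×(3.37)^0.39 = 571 K; P₂ = P₁(V₁/V₂)^n = 629 kPa.
W = (P₁V₁−P₂V₂)/(n−1) = (116×46.9−629×13.9)/0.39 = -8460 J.
ΔU = nCvΔT = 1.84×25.2×(571−355) = 10000 J.
Q = ΔU + W = 1540 J.
Net over both steps: W = -2170 J, Q = 1540 J, ΔU = 3710 J.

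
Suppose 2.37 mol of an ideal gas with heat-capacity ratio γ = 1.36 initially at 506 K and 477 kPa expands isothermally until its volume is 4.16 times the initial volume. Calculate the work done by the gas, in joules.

14200 J

V₁ = nRT₁/P₁ = 2.37×8.314×506/477 = 20.9 L.
Isothermal: T stays 506 K; PV = const ⇒ V₂ = 87.0 L, P₂ = 115 kPa.
W = nRT ln(V₂/V₁) = 2.37×8.314×506×ln(4.16) = 14200 J.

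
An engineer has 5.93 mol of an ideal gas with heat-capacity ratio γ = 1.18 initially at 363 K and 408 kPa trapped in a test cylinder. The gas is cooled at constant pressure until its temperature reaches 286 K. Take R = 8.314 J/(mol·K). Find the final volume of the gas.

V₁ = nRT₁/P₁ = 5.93×8.314×363/408 = 43.9 L.
Isobaric: P stays 408 kPa; V/T = const ⇒ T₂ = 286 K, V₂ = 34.6 L.

34.6 L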